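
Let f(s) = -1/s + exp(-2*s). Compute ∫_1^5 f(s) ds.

An antiderivative is F(s) = -log(s) - exp(-2*s)/2.
Then F(5) - F(1) = (-log(5) - exp(-10)/2) - (-exp(-2)/2) = -log(5) - exp(-10)/2 + exp(-2)/2.

-log(5) - exp(-10)/2 + exp(-2)/2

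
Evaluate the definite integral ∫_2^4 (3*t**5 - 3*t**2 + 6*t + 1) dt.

1998

By the power rule, an antiderivative is F(t) = t**6/2 - t**3 + 3*t**2 + t.
Then F(4) - F(2) = (2036) - (38) = 1998.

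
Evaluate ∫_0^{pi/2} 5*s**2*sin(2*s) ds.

Integrate by parts twice (u = s^2, dv = 5*sin(2*s) ds).
An antiderivative is F(s) = -5*s**2*cos(2*s)/2 + 5*s*sin(2*s)/2 + 5*cos(2*s)/4.
Then F(pi/2) - F(0) = (-5/4 + 5*pi**2/8) - (5/4) = -5/2 + 5*pi**2/8.

-5/2 + 5*pi**2/8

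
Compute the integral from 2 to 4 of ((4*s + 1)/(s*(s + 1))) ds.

Factor the denominator: s**2 + s = (s + 1)s.
Partial fractions: (4*s + 1)/(s*(s + 1)) = 3/(s + 1) + 1/s.
An antiderivative is F(s) = log(s) + 3*log(s + 1).
Then F(4) - F(2) = (2*log(2) + 3*log(5)) - (log(54)) = -3*log(3) + log(2) + 3*log(5).

-3*log(3) + log(2) + 3*log(5)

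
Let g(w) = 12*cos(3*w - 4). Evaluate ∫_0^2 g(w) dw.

4*sin(4) + 4*sin(2)

Let u = 3*w - 4, so du = 3 dw. When w = 0, u = -4; when w = 2, u = 2.
The integral becomes 4·∫ cos(u) du from -4 to 2, with antiderivative 4*sin(u).
Back in w: F(w) = 4*sin(3*w - 4).
Then F(2) - F(0) = (4*sin(2)) - (-4*sin(4)) = 4*sin(4) + 4*sin(2).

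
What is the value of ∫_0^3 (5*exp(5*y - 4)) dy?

Let u = 5*y - 4, so du = 5 dy. When y = 0, u = -4; when y = 3, u = 11.
The integral becomes ∫ exp(u) du from -4 to 11, with antiderivative exp(u).
Back in y: F(y) = exp(5*y - 4).
Then F(3) - F(0) = (exp(11)) - (exp(-4)) = -(1 - exp(15))*exp(-4).

-(1 - exp(15))*exp(-4)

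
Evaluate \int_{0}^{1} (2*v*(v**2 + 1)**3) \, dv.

15/4

Let u = v**2 + 1, so du = 2*v dv. When v = 0, u = 1; when v = 1, u = 2.
The integral becomes ∫ u**3 du from 1 to 2, with antiderivative u**4/4.
Back in v: F(v) = (v**2 + 1)**4/4.
Then F(1) - F(0) = (4) - (1/4) = 15/4.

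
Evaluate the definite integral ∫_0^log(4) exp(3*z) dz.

Let u = exp(z), so du = exp(z) dz. When z = 0, u = 1; when z = log(4), u = 4.
The integral becomes ∫ u**2 du from 1 to 4, with antiderivative u**3/3.
Back in z: F(z) = exp(3*z)/3.
Then F(log(4)) - F(0) = (64/3) - (1/3) = 21.

21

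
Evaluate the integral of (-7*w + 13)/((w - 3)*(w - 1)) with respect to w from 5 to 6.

-3*log(5) - 4*log(3) + 10*log(2)

Factor the denominator: w**2 - 4*w + 3 = (w - 1)(w - 3).
Partial fractions: (-7*w + 13)/((w - 3)*(w - 1)) = -3/(w - 1) - 4/(w - 3).
An antiderivative is F(w) = -4*log(w - 3) - 3*log(w - 1).
Then F(6) - F(5) = (-3*log(5) - 4*log(3)) - (-10*log(2)) = -3*log(5) - 4*log(3) + 10*log(2).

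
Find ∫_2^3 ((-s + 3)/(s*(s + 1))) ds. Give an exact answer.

Factor the denominator: s**2 + s = (s + 1)s.
Partial fractions: (-s + 3)/(s*(s + 1)) = -4/(s + 1) + 3/s.
An antiderivative is F(s) = 3*log(s) - 4*log(s + 1).
Then F(3) - F(2) = (-8*log(2) + 3*log(3)) - (log(8/81)) = -11*log(2) + 7*log(3).

-11*log(2) + 7*log(3)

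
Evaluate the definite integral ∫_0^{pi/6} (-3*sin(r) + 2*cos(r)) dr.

An antiderivative is F(r) = 2*sin(r) + 3*cos(r).
Then F(pi/6) - F(0) = (1 + 3*sqrt(3)/2) - (3) = -2 + 3*sqrt(3)/2.

-2 + 3*sqrt(3)/2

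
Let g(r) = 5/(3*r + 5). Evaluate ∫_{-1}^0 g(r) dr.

-5*log(2)/3 + 5*log(5)/3

An antiderivative is F(r) = 5*log(3*r + 5)/3.
Then F(0) - F(-1) = (5*log(5)/3) - (5*log(2)/3) = -5*log(2)/3 + 5*log(5)/3.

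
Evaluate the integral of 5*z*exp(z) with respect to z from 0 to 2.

Integrate by parts once (u = z, dv = 5*exp(z) dz).
An antiderivative is F(z) = (5*z - 5)*exp(z).
Then F(2) - F(0) = (5*exp(2)) - (-5) = 5 + 5*exp(2).

5 + 5*exp(2)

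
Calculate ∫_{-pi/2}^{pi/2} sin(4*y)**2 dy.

pi/2

Use the identity sin^2(4*y) = (1 - cos(8*y))/2.
An antiderivative is F(y) = y/2 - sin(8*y)/16.
Then F(pi/2) - F(-pi/2) = (pi/4) - (-pi/4) = pi/2.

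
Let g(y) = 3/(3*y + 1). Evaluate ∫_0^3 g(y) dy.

log(10)

An antiderivative is F(y) = log(3*y + 1).
Then F(3) - F(0) = (log(10)) - (0) = log(10).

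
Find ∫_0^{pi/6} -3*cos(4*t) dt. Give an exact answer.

An antiderivative is F(t) = -3*sin(4*t)/4.
Then F(pi/6) - F(0) = (-3*sqrt(3)/8) - (0) = -3*sqrt(3)/8.

-3*sqrt(3)/8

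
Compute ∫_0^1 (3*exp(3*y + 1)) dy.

-exp(1) + exp(4)

Let u = 3*y + 1, so du = 3 dy. When y = 0, u = 1; when y = 1, u = 4.
The integral becomes ∫ exp(u) du from 1 to 4, with antiderivative exp(u).
Back in y: F(y) = exp(3*y + 1).
Then F(1) - F(0) = (exp(4)) - (exp(1)) = -exp(1) + exp(4).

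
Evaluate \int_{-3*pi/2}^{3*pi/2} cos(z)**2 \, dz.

Use the identity cos^2(z) = (1 + cos(2*z))/2.
An antiderivative is F(z) = z/2 + sin(2*z)/4.
Then F(3*pi/2) - F(-3*pi/2) = (3*pi/4) - (-3*pi/4) = 3*pi/2.

3*pi/2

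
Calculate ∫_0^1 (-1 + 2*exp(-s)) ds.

1 - 2*exp(-1)

An antiderivative is F(s) = -s - 2*exp(-s).
Then F(1) - F(0) = (-1 - 2*exp(-1)) - (-2) = 1 - 2*exp(-1).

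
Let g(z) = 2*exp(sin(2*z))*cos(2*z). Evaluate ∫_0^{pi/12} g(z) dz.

-1 + exp(1/2)

Let u = sin(2*z), so du = 2*cos(2*z) dz. When z = 0, u = 0; when z = pi/12, u = 1/2.
The integral becomes ∫ exp(u) du from 0 to 1/2, with antiderivative exp(u).
Back in z: F(z) = exp(sin(2*z)).
Then F(pi/12) - F(0) = (exp(1/2)) - (1) = -1 + exp(1/2).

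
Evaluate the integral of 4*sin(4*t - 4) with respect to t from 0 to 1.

-1 + cos(4)

Let u = 4*t - 4, so du = 4 dt. When t = 0, u = -4; when t = 1, u = 0.
The integral becomes ∫ sin(u) du from -4 to 0, with antiderivative -cos(u).
Back in t: F(t) = -cos(4*t - 4).
Then F(1) - F(0) = (-1) - (-cos(4)) = -1 + cos(4).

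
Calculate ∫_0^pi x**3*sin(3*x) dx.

pi*(-2 + 3*pi**2)/9

Integrate by parts 3 times (u = x^3, dv = sin(3*x) dx).
An antiderivative is F(x) = -x**3*cos(3*x)/3 + x**2*sin(3*x)/3 + 2*x*cos(3*x)/9 - 2*sin(3*x)/27.
Then F(pi) - F(0) = (pi*(-2 + 3*pi**2)/9) - (0) = pi*(-2 + 3*pi**2)/9.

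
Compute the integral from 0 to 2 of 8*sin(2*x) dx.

Let u = 2*x, so du = 2 dx. When x = 0, u = 0; when x = 2, u = 4.
The integral becomes 4·∫ sin(u) du from 0 to 4, with antiderivative -4*cos(u).
Back in x: F(x) = -4*cos(2*x).
Then F(2) - F(0) = (-4*cos(4)) - (-4) = 4 - 4*cos(4).

4 - 4*cos(4)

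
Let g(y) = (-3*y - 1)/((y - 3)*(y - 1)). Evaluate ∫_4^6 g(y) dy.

Factor the denominator: y**2 - 4*y + 3 = (y - 1)(y - 3).
Partial fractions: (-3*y - 1)/((y - 3)*(y - 1)) = 2/(y - 1) - 5/(y - 3).
An antiderivative is F(y) = -5*log(y - 3) + 2*log(y - 1).
Then F(6) - F(4) = (-5*log(3) + 2*log(5)) - (log(9)) = -7*log(3) + 2*log(5).

-7*log(3) + 2*log(5)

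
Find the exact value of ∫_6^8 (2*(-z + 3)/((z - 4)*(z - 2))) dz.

-log(3)

Factor the denominator: z**2 - 6*z + 8 = (z - 2)(z - 4).
Partial fractions: 2*(-z + 3)/((z - 4)*(z - 2)) = -1/(z - 2) - 1/(z - 4).
An antiderivative is F(z) = -log(z - 4) - log(z - 2).
Then F(8) - F(6) = (-log(24)) - (-log(8)) = -log(3).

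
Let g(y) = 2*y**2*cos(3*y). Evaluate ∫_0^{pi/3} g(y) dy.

Integrate by parts twice (u = y^2, dv = 2*cos(3*y) dy).
An antiderivative is F(y) = 2*y**2*sin(3*y)/3 + 4*y*cos(3*y)/9 - 4*sin(3*y)/27.
Then F(pi/3) - F(0) = (-4*pi/27) - (0) = -4*pi/27.

-4*pi/27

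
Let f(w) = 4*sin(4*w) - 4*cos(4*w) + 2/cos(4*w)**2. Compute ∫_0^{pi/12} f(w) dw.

An antiderivative is F(w) = -sin(4*w) - cos(4*w) + tan(4*w)/2.
Then F(pi/12) - F(0) = (-1/2) - (-1) = 1/2.

1/2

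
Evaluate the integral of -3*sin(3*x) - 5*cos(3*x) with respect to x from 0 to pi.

-2

An antiderivative is F(x) = -5*sin(3*x)/3 + cos(3*x).
Then F(pi) - F(0) = (-1) - (1) = -2.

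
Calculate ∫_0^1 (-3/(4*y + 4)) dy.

-3*log(2)/4

An antiderivative is F(y) = -3*log(4*y + 4)/4.
Then F(1) - F(0) = (-9*log(2)/4) - (-3*log(2)/2) = -3*log(2)/4.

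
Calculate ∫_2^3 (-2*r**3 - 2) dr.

By the power rule, an antiderivative is F(r) = -r**4/2 - 2*r.
Then F(3) - F(2) = (-93/2) - (-12) = -69/2.

-69/2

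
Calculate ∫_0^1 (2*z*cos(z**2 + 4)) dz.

Let u = z**2 + 4, so du = 2*z dz. When z = 0, u = 4; when z = 1, u = 5.
The integral becomes ∫ cos(u) du from 4 to 5, with antiderivative sin(u).
Back in z: F(z) = sin(z**2 + 4).
Then F(1) - F(0) = (sin(5)) - (sin(4)) = sin(5) - sin(4).

sin(5) - sin(4)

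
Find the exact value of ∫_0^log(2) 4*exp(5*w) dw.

124/5

Let u = exp(w), so du = exp(w) dw. When w = 0, u = 1; when w = log(2), u = 2.
The integral becomes 4·∫ u**4 du from 1 to 2, with antiderivative 4*u**5/5.
Back in w: F(w) = 4*exp(5*w)/5.
Then F(log(2)) - F(0) = (128/5) - (4/5) = 124/5.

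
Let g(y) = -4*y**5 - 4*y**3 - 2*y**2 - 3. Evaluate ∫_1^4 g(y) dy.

By the power rule, an antiderivative is F(y) = -2*y**6/3 - y**4 - 2*y**3/3 - 3*y.
Then F(4) - F(1) = (-9124/3) - (-16/3) = -3036.

-3036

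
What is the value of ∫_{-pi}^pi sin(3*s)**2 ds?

Use the identity sin^2(3*s) = (1 - cos(6*s))/2.
An antiderivative is F(s) = s/2 - sin(6*s)/12.
Then F(pi) - F(-pi) = (pi/2) - (-pi/2) = pi.

pi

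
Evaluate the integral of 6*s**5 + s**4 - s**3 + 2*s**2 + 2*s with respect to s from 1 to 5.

By the power rule, an antiderivative is F(s) = s**6 + s**5/5 - s**4/4 + 2*s**3/3 + s**2.
Then F(5) - F(1) = (194425/12) - (157/60) = 242992/15.

242992/15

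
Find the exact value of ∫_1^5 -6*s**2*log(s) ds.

Integrate by parts once (u = ln s, dv = -6*s**2 ds).
An antiderivative is F(s) = -2*s**3*(3*log(s) - 1)/3.
Then F(5) - F(1) = (250/3 - 250*log(5)) - (2/3) = 248/3 - 250*log(5).

248/3 - 250*log(5)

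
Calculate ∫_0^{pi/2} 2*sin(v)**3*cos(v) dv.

1/2

Let u = sin(v), so du = cos(v) dv. When v = 0, u = 0; when v = pi/2, u = 1.
The integral becomes 2·∫ u**3 du from 0 to 1, with antiderivative u**4/2.
Back in v: F(v) = sin(v)**4/2.
Then F(pi/2) - F(0) = (1/2) - (0) = 1/2.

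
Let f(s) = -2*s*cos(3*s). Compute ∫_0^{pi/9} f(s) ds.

-sqrt(3)*pi/27 + 1/9

Integrate by parts once (u = s, dv = -2*cos(3*s) ds).
An antiderivative is F(s) = -2*s*sin(3*s)/3 - 2*cos(3*s)/9.
Then F(pi/9) - F(0) = (-sqrt(3)*pi/27 - 1/9) - (-2/9) = -sqrt(3)*pi/27 + 1/9.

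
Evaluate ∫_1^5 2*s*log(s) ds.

Integrate by parts once (u = ln s, dv = 2*s ds).
An antiderivative is F(s) = s**2*(2*log(s) - 1)/2.
Then F(5) - F(1) = (-25/2 + 25*log(5)) - (-1/2) = -12 + 25*log(5).

-12 + 25*log(5)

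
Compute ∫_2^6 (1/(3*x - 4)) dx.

An antiderivative is F(x) = log(3*x - 4)/3.
Then F(6) - F(2) = (log(14)/3) - (log(2)/3) = log(7)/3.

log(7)/3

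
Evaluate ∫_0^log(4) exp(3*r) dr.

21

Let u = exp(r), so du = exp(r) dr. When r = 0, u = 1; when r = log(4), u = 4.
The integral becomes ∫ u**2 du from 1 to 4, with antiderivative u**3/3.
Back in r: F(r) = exp(3*r)/3.
Then F(log(4)) - F(0) = (64/3) - (1/3) = 21.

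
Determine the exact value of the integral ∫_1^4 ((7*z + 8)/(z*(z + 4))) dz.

Factor the denominator: z**2 + 4*z = (z + 4)z.
Partial fractions: (7*z + 8)/(z*(z + 4)) = 5/(z + 4) + 2/z.
An antiderivative is F(z) = 2*log(z) + 5*log(z + 4).
Then F(4) - F(1) = (19*log(2)) - (5*log(5)) = -5*log(5) + 19*log(2).

-5*log(5) + 19*log(2)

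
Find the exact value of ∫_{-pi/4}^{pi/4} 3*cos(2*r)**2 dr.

Use the identity cos^2(2*r) = (1 + cos(4*r))/2.
An antiderivative is F(r) = 3*r/2 + 3*sin(4*r)/8.
Then F(pi/4) - F(-pi/4) = (3*pi/8) - (-3*pi/8) = 3*pi/4.

3*pi/4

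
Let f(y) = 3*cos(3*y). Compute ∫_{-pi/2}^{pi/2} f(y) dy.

-2

An antiderivative is F(y) = sin(3*y).
Then F(pi/2) - F(-pi/2) = (-1) - (1) = -2.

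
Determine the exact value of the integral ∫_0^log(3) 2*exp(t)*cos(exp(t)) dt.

-2*sin(1) + 2*sin(3)

Let u = exp(t), so du = exp(t) dt. When t = 0, u = 1; when t = log(3), u = 3.
The integral becomes 2·∫ cos(u) du from 1 to 3, with antiderivative 2*sin(u).
Back in t: F(t) = 2*sin(exp(t)).
Then F(log(3)) - F(0) = (2*sin(3)) - (2*sin(1)) = -2*sin(1) + 2*sin(3).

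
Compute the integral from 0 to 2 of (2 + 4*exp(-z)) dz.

An antiderivative is F(z) = 2*z - 4*exp(-z).
Then F(2) - F(0) = (4 - 4*exp(-2)) - (-4) = 8 - 4*exp(-2).

8 - 4*exp(-2)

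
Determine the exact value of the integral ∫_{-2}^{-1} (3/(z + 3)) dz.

log(8)

An antiderivative is F(z) = 3*log(z + 3).
Then F(-1) - F(-2) = (log(8)) - (0) = log(8).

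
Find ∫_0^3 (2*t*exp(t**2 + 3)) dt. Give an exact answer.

-exp(3) + exp(12)

Let u = t**2 + 3, so du = 2*t dt. When t = 0, u = 3; when t = 3, u = 12.
The integral becomes ∫ exp(u) du from 3 to 12, with antiderivative exp(u).
Back in t: F(t) = exp(t**2 + 3).
Then F(3) - F(0) = (exp(12)) - (exp(3)) = -exp(3) + exp(12).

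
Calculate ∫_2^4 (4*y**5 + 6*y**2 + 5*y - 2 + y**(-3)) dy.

By the power rule, an antiderivative is F(y) = 2*y**6/3 + 2*y**3 + 5*y**2/2 - 2*y - 1/(2*y**2).
Then F(4) - F(2) = (277501/96) - (1549/24) = 90435/32.

90435/32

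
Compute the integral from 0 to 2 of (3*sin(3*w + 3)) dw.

cos(3) - cos(9)

Let u = 3*w + 3, so du = 3 dw. When w = 0, u = 3; when w = 2, u = 9.
The integral becomes ∫ sin(u) du from 3 to 9, with antiderivative -cos(u).
Back in w: F(w) = -cos(3*w + 3).
Then F(2) - F(0) = (-cos(9)) - (-cos(3)) = cos(3) - cos(9).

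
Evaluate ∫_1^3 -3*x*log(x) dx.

Integrate by parts once (u = ln x, dv = -3*x dx).
An antiderivative is F(x) = -3*x**2*(2*log(x) - 1)/4.
Then F(3) - F(1) = (27/4 - 27*log(3)/2) - (3/4) = 6 - 27*log(3)/2.

6 - 27*log(3)/2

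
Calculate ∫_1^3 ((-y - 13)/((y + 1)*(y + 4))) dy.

Factor the denominator: y**2 + 5*y + 4 = (y + 4)(y + 1).
Partial fractions: (-y - 13)/((y + 1)*(y + 4)) = 3/(y + 4) - 4/(y + 1).
An antiderivative is F(y) = -4*log(y + 1) + 3*log(y + 4).
Then F(3) - F(1) = (-8*log(2) + 3*log(7)) - (-4*log(2) + 3*log(5)) = -3*log(5) - 4*log(2) + 3*log(7).

-3*log(5) - 4*log(2) + 3*log(7)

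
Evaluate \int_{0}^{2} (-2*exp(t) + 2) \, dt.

An antiderivative is F(t) = 2*t - 2*exp(t).
Then F(2) - F(0) = (4 - 2*exp(2)) - (-2) = 6 - 2*exp(2).

6 - 2*exp(2)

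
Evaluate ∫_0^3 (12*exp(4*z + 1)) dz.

Let u = 4*z + 1, so du = 4 dz. When z = 0, u = 1; when z = 3, u = 13.
The integral becomes 3·∫ exp(u) du from 1 to 13, with antiderivative 3*exp(u).
Back in z: F(z) = 3*exp(4*z + 1).
Then F(3) - F(0) = (3*exp(13)) - (3*exp(1)) = -3*exp(1)*(1 - exp(12)).

-3*exp(1)*(1 - exp(12))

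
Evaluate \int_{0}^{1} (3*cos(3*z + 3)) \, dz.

Let u = 3*z + 3, so du = 3 dz. When z = 0, u = 3; when z = 1, u = 6.
The integral becomes ∫ cos(u) du from 3 to 6, with antiderivative sin(u).
Back in z: F(z) = sin(3*z + 3).
Then F(1) - F(0) = (sin(6)) - (sin(3)) = sin(6) - sin(3).

sin(6) - sin(3)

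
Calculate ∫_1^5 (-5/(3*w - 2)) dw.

An antiderivative is F(w) = -5*log(3*w - 2)/3.
Then F(5) - F(1) = (-5*log(13)/3) - (0) = -5*log(13)/3.

-5*log(13)/3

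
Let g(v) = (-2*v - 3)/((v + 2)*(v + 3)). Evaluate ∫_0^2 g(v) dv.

-3*log(5) + log(2) + 3*log(3)

Factor the denominator: v**2 + 5*v + 6 = (v + 3)(v + 2).
Partial fractions: (-2*v - 3)/((v + 2)*(v + 3)) = -3/(v + 3) + 1/(v + 2).
An antiderivative is F(v) = log(v + 2) - 3*log(v + 3).
Then F(2) - F(0) = (-3*log(5) + 2*log(2)) - (log(2/27)) = -3*log(5) + log(2) + 3*log(3).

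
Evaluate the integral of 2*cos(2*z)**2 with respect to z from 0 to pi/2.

pi/2

Use the identity cos^2(2*z) = (1 + cos(4*z))/2.
An antiderivative is F(z) = z + sin(4*z)/4.
Then F(pi/2) - F(0) = (pi/2) - (0) = pi/2.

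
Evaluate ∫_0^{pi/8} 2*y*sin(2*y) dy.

sqrt(2)*(4 - pi)/16

Integrate by parts once (u = y, dv = 2*sin(2*y) dy).
An antiderivative is F(y) = -y*cos(2*y) + sin(2*y)/2.
Then F(pi/8) - F(0) = (sqrt(2)*(4 - pi)/16) - (0) = sqrt(2)*(4 - pi)/16.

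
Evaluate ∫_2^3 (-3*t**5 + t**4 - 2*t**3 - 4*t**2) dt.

-5222/15

By the power rule, an antiderivative is F(t) = -t**6/2 + t**5/5 - t**4/2 - 4*t**3/3.
Then F(3) - F(2) = (-1962/5) - (-664/15) = -5222/15.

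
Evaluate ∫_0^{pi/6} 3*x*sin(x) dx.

Integrate by parts once (u = x, dv = 3*sin(x) dx).
An antiderivative is F(x) = -3*x*cos(x) + 3*sin(x).
Then F(pi/6) - F(0) = (-sqrt(3)*pi/4 + 3/2) - (0) = -sqrt(3)*pi/4 + 3/2.

-sqrt(3)*pi/4 + 3/2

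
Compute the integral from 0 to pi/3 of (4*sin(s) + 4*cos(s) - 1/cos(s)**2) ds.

sqrt(3) + 2

An antiderivative is F(s) = 4*sin(s) - 4*cos(s) - tan(s).
Then F(pi/3) - F(0) = (-2 + sqrt(3)) - (-4) = sqrt(3) + 2.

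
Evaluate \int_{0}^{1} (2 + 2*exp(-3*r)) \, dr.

An antiderivative is F(r) = 2*r - 2*exp(-3*r)/3.
Then F(1) - F(0) = (2 - 2*exp(-3)/3) - (-2/3) = 8/3 - 2*exp(-3)/3.

8/3 - 2*exp(-3)/3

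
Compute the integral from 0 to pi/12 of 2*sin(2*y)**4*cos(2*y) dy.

Let u = sin(2*y), so du = 2*cos(2*y) dy. When y = 0, u = 0; when y = pi/12, u = 1/2.
The integral becomes ∫ u**4 du from 0 to 1/2, with antiderivative u**5/5.
Back in y: F(y) = sin(2*y)**5/5.
Then F(pi/12) - F(0) = (1/160) - (0) = 1/160.

1/160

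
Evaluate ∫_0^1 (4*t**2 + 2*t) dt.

7/3

By the power rule, an antiderivative is F(t) = 4*t**3/3 + t**2.
Then F(1) - F(0) = (7/3) - (0) = 7/3.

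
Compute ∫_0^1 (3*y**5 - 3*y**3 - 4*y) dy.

By the power rule, an antiderivative is F(y) = y**6/2 - 3*y**4/4 - 2*y**2.
Then F(1) - F(0) = (-9/4) - (0) = -9/4.

-9/4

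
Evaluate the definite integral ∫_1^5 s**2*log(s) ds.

-124/9 + 125*log(5)/3

Integrate by parts once (u = ln s, dv = s**2 ds).
An antiderivative is F(s) = s**3*(3*log(s) - 1)/9.
Then F(5) - F(1) = (-125/9 + 125*log(5)/3) - (-1/9) = -124/9 + 125*log(5)/3.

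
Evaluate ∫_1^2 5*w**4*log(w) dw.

Integrate by parts once (u = ln w, dv = 5*w**4 dw).
An antiderivative is F(w) = w**5*(5*log(w) - 1)/5.
Then F(2) - F(1) = (-32/5 + 32*log(2)) - (-1/5) = -31/5 + 32*log(2).

-31/5 + 32*log(2)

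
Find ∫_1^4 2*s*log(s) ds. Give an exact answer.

Integrate by parts once (u = ln s, dv = 2*s ds).
An antiderivative is F(s) = s**2*(2*log(s) - 1)/2.
Then F(4) - F(1) = (-8 + 32*log(2)) - (-1/2) = -15/2 + 32*log(2).

-15/2 + 32*log(2)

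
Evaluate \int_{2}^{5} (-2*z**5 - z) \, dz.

By the power rule, an antiderivative is F(z) = -z**6/3 - z**2/2.
Then F(5) - F(2) = (-31325/6) - (-70/3) = -10395/2.

-10395/2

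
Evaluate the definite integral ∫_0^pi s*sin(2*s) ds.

Integrate by parts once (u = s, dv = sin(2*s) ds).
An antiderivative is F(s) = -s*cos(2*s)/2 + sin(2*s)/4.
Then F(pi) - F(0) = (-pi/2) - (0) = -pi/2.

-pi/2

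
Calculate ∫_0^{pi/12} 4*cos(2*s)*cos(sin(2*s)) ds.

2*sin(1/2)

Let u = sin(2*s), so du = 2*cos(2*s) ds. When s = 0, u = 0; when s = pi/12, u = 1/2.
The integral becomes 2·∫ cos(u) du from 0 to 1/2, with antiderivative 2*sin(u).
Back in s: F(s) = 2*sin(sin(2*s)).
Then F(pi/12) - F(0) = (2*sin(1/2)) - (0) = 2*sin(1/2).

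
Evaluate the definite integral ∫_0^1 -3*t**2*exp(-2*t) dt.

Integrate by parts twice (u = t^2, dv = -3*exp(-2*t) dt).
An antiderivative is F(t) = (6*t**2 + 6*t + 3)*exp(-2*t)/4.
Then F(1) - F(0) = (15*exp(-2)/4) - (3/4) = -3/4 + 15*exp(-2)/4.

-3/4 + 15*exp(-2)/4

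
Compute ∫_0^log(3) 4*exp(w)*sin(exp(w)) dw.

4*cos(1) - 4*cos(3)

Let u = exp(w), so du = exp(w) dw. When w = 0, u = 1; when w = log(3), u = 3.
The integral becomes 4·∫ sin(u) du from 1 to 3, with antiderivative -4*cos(u).
Back in w: F(w) = -4*cos(exp(w)).
Then F(log(3)) - F(0) = (-4*cos(3)) - (-4*cos(1)) = 4*cos(1) - 4*cos(3).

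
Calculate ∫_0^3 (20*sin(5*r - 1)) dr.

-4*cos(14) + 4*cos(1)

Let u = 5*r - 1, so du = 5 dr. When r = 0, u = -1; when r = 3, u = 14.
The integral becomes 4·∫ sin(u) du from -1 to 14, with antiderivative -4*cos(u).
Back in r: F(r) = -4*cos(5*r - 1).
Then F(3) - F(0) = (-4*cos(14)) - (-4*cos(1)) = -4*cos(14) + 4*cos(1).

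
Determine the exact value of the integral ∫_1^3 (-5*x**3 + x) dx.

-96

By the power rule, an antiderivative is F(x) = -5*x**4/4 + x**2/2.
Then F(3) - F(1) = (-387/4) - (-3/4) = -96.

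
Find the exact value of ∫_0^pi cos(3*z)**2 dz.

Use the identity cos^2(3*z) = (1 + cos(6*z))/2.
An antiderivative is F(z) = z/2 + sin(6*z)/12.
Then F(pi) - F(0) = (pi/2) - (0) = pi/2.

pi/2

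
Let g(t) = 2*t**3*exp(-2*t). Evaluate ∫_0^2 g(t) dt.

Integrate by parts 3 times (u = t^3, dv = 2*exp(-2*t) dt).
An antiderivative is F(t) = (-4*t**3 - 6*t**2 - 6*t - 3)*exp(-2*t)/4.
Then F(2) - F(0) = (-71*exp(-4)/4) - (-3/4) = 3/4 - 71*exp(-4)/4.

3/4 - 71*exp(-4)/4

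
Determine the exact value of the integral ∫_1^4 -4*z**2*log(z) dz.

Integrate by parts once (u = ln z, dv = -4*z**2 dz).
An antiderivative is F(z) = -4*z**3*(3*log(z) - 1)/9.
Then F(4) - F(1) = (256/9 - 512*log(2)/3) - (4/9) = 28 - 512*log(2)/3.

28 - 512*log(2)/3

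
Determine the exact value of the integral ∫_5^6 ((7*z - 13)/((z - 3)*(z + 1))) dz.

Factor the denominator: z**2 - 2*z - 3 = (z + 1)(z - 3).
Partial fractions: (7*z - 13)/((z - 3)*(z + 1)) = 5/(z + 1) + 2/(z - 3).
An antiderivative is F(z) = 2*log(z - 3) + 5*log(z + 1).
Then F(6) - F(5) = (2*log(3) + 5*log(7)) - (7*log(2) + 5*log(3)) = -7*log(2) - 3*log(3) + 5*log(7).

-7*log(2) - 3*log(3) + 5*log(7)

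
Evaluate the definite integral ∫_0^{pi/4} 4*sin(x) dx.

4 - 2*sqrt(2)

An antiderivative is F(x) = -4*cos(x).
Then F(pi/4) - F(0) = (-2*sqrt(2)) - (-4) = 4 - 2*sqrt(2).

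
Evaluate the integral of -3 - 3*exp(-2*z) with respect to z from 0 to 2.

-15/2 + 3*exp(-4)/2

An antiderivative is F(z) = -3*z + 3*exp(-2*z)/2.
Then F(2) - F(0) = (-6 + 3*exp(-4)/2) - (3/2) = -15/2 + 3*exp(-4)/2.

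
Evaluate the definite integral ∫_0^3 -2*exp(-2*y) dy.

-1 + exp(-6)

An antiderivative is F(y) = exp(-2*y).
Then F(3) - F(0) = (exp(-6)) - (1) = -1 + exp(-6).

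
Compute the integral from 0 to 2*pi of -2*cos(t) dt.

0

An antiderivative is F(t) = -2*sin(t).
Then F(2*pi) - F(0) = (0) - (0) = 0.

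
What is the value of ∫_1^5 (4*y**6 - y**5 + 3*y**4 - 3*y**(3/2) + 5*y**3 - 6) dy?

1563446/35 - 30*sqrt(5)

By the power rule, an antiderivative is F(y) = 4*y**7/7 - y**6/6 - 6*y**(5/2)/5 + 3*y**5/5 + 5*y**4/4 - 6*y.
Then F(5) - F(1) = (3751855/84 - 30*sqrt(5)) - (-2077/420) = 1563446/35 - 30*sqrt(5).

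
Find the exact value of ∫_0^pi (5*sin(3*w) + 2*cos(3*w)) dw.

An antiderivative is F(w) = 2*sin(3*w)/3 - 5*cos(3*w)/3.
Then F(pi) - F(0) = (5/3) - (-5/3) = 10/3.

10/3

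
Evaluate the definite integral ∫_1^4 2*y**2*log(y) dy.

-14 + 256*log(2)/3

Integrate by parts once (u = ln y, dv = 2*y**2 dy).
An antiderivative is F(y) = 2*y**3*(3*log(y) - 1)/9.
Then F(4) - F(1) = (-128/9 + 256*log(2)/3) - (-2/9) = -14 + 256*log(2)/3.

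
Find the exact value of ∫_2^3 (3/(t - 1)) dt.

log(8)

An antiderivative is F(t) = 3*log(t - 1).
Then F(3) - F(2) = (log(8)) - (0) = log(8).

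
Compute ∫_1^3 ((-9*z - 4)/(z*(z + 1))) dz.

Factor the denominator: z**2 + z = (z + 1)z.
Partial fractions: (-9*z - 4)/(z*(z + 1)) = -5/(z + 1) - 4/z.
An antiderivative is F(z) = -4*log(z) - 5*log(z + 1).
Then F(3) - F(1) = (-10*log(2) - 4*log(3)) - (-log(32)) = -4*log(3) - 5*log(2).

-4*log(3) - 5*log(2)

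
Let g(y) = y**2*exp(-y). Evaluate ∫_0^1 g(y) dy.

Integrate by parts twice (u = y^2, dv = exp(-y) dy).
An antiderivative is F(y) = (-y**2 - 2*y - 2)*exp(-y).
Then F(1) - F(0) = (-5*exp(-1)) - (-2) = 2 - 5*exp(-1).

2 - 5*exp(-1)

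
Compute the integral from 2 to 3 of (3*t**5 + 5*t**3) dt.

1655/4

By the power rule, an antiderivative is F(t) = t**6/2 + 5*t**4/4.
Then F(3) - F(2) = (1863/4) - (52) = 1655/4.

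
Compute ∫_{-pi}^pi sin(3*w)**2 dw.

pi

Use the identity sin^2(3*w) = (1 - cos(6*w))/2.
An antiderivative is F(w) = w/2 - sin(6*w)/12.
Then F(pi) - F(-pi) = (pi/2) - (-pi/2) = pi.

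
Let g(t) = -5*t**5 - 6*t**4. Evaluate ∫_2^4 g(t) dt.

By the power rule, an antiderivative is F(t) = -5*t**6/6 - 6*t**5/5.
Then F(4) - F(2) = (-69632/15) - (-1376/15) = -22752/5.

-22752/5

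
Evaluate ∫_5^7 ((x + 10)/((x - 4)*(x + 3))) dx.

log(36/5)

Factor the denominator: x**2 - x - 12 = (x + 3)(x - 4).
Partial fractions: (x + 10)/((x - 4)*(x + 3)) = -1/(x + 3) + 2/(x - 4).
An antiderivative is F(x) = 2*log(x - 4) - log(x + 3).
Then F(7) - F(5) = (log(9/10)) - (-log(8)) = log(36/5).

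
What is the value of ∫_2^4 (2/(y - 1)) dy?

An antiderivative is F(y) = 2*log(y - 1).
Then F(4) - F(2) = (log(9)) - (0) = log(9).

log(9)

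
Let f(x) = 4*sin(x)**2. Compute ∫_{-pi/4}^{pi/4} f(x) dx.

Use the identity sin^2(x) = (1 - cos(2*x))/2.
An antiderivative is F(x) = 2*x - sin(2*x).
Then F(pi/4) - F(-pi/4) = (-1 + pi/2) - (1 - pi/2) = -2 + pi.

-2 + pi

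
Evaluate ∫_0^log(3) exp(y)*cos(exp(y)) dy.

Let u = exp(y), so du = exp(y) dy. When y = 0, u = 1; when y = log(3), u = 3.
The integral becomes ∫ cos(u) du from 1 to 3, with antiderivative sin(u).
Back in y: F(y) = sin(exp(y)).
Then F(log(3)) - F(0) = (sin(3)) - (sin(1)) = -sin(1) + sin(3).

-sin(1) + sin(3)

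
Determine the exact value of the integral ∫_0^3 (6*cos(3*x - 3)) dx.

2*sin(6) + 2*sin(3)

Let u = 3*x - 3, so du = 3 dx. When x = 0, u = -3; when x = 3, u = 6.
The integral becomes 2·∫ cos(u) du from -3 to 6, with antiderivative 2*sin(u).
Back in x: F(x) = 2*sin(3*x - 3).
Then F(3) - F(0) = (2*sin(6)) - (-2*sin(3)) = 2*sin(6) + 2*sin(3).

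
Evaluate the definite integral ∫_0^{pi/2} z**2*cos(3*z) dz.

Integrate by parts twice (u = z^2, dv = cos(3*z) dz).
An antiderivative is F(z) = z**2*sin(3*z)/3 + 2*z*cos(3*z)/9 - 2*sin(3*z)/27.
Then F(pi/2) - F(0) = (2/27 - pi**2/12) - (0) = 2/27 - pi**2/12.

2/27 - pi**2/12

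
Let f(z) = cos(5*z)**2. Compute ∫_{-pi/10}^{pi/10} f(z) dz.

pi/10

Use the identity cos^2(5*z) = (1 + cos(10*z))/2.
An antiderivative is F(z) = z/2 + sin(10*z)/20.
Then F(pi/10) - F(-pi/10) = (pi/20) - (-pi/20) = pi/10.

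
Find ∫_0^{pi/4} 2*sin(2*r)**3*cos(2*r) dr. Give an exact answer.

Let u = sin(2*r), so du = 2*cos(2*r) dr. When r = 0, u = 0; when r = pi/4, u = 1.
The integral becomes ∫ u**3 du from 0 to 1, with antiderivative u**4/4.
Back in r: F(r) = sin(2*r)**4/4.
Then F(pi/4) - F(0) = (1/4) - (0) = 1/4.

1/4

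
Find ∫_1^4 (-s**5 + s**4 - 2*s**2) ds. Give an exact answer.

By the power rule, an antiderivative is F(s) = -s**6/6 + s**5/5 - 2*s**3/3.
Then F(4) - F(1) = (-7808/15) - (-19/30) = -5199/10.

-5199/10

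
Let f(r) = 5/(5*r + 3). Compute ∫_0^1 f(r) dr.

log(8/3)

Let u = 5*r + 3, so du = 5 dr. When r = 0, u = 3; when r = 1, u = 8.
The integral becomes ∫ 1/u du from 3 to 8, with antiderivative log(u).
Back in r: F(r) = log(5*r + 3).
Then F(1) - F(0) = (log(8)) - (log(3)) = log(8/3).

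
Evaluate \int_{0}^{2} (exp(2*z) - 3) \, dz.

An antiderivative is F(z) = exp(2*z)/2 - 3*z.
Then F(2) - F(0) = (-6 + exp(4)/2) - (1/2) = -13/2 + exp(4)/2.

-13/2 + exp(4)/2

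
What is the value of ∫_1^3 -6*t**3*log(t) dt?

Integrate by parts once (u = ln t, dv = -6*t**3 dt).
An antiderivative is F(t) = -3*t**4*(4*log(t) - 1)/8.
Then F(3) - F(1) = (243/8 - 243*log(3)/2) - (3/8) = 30 - 243*log(3)/2.

30 - 243*log(3)/2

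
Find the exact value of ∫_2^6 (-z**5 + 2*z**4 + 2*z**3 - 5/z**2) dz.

By the power rule, an antiderivative is F(z) = -z**6/6 + 2*z**5/5 + z**4/2 + 5/z.
Then F(6) - F(2) = (-120503/30) - (379/30) = -20147/5.

-20147/5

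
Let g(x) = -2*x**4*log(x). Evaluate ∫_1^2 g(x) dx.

Integrate by parts once (u = ln x, dv = -2*x**4 dx).
An antiderivative is F(x) = -2*x**5*(5*log(x) - 1)/25.
Then F(2) - F(1) = (64/25 - 64*log(2)/5) - (2/25) = 62/25 - 64*log(2)/5.

62/25 - 64*log(2)/5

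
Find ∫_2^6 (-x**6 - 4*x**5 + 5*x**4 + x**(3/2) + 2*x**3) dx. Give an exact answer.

By the power rule, an antiderivative is F(x) = -x**7/7 - 2*x**6/3 + 2*x**(5/2)/5 + x**5 + x**4/2.
Then F(6) - F(2) = (-438696/7 + 72*sqrt(6)/5) - (-440/21 + 8*sqrt(2)/5) = -1315648/21 - 8*sqrt(2)/5 + 72*sqrt(6)/5.

-1315648/21 - 8*sqrt(2)/5 + 72*sqrt(6)/5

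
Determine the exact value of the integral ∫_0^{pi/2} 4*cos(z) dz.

4

An antiderivative is F(z) = 4*sin(z).
Then F(pi/2) - F(0) = (4) - (0) = 4.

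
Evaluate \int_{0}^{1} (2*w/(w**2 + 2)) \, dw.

log(3/2)

Let u = w**2 + 2, so du = 2*w dw. When w = 0, u = 2; when w = 1, u = 3.
The integral becomes ∫ 1/u du from 2 to 3, with antiderivative log(u).
Back in w: F(w) = log(w**2 + 2).
Then F(1) - F(0) = (log(3)) - (log(2)) = log(3/2).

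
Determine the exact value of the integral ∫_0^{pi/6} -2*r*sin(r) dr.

-1 + sqrt(3)*pi/6

Integrate by parts once (u = r, dv = -2*sin(r) dr).
An antiderivative is F(r) = 2*r*cos(r) - 2*sin(r).
Then F(pi/6) - F(0) = (-1 + sqrt(3)*pi/6) - (0) = -1 + sqrt(3)*pi/6.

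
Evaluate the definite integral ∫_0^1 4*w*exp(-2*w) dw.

Integrate by parts once (u = w, dv = 4*exp(-2*w) dw).
An antiderivative is F(w) = (-2*w - 1)*exp(-2*w).
Then F(1) - F(0) = (-3*exp(-2)) - (-1) = 1 - 3*exp(-2).

1 - 3*exp(-2)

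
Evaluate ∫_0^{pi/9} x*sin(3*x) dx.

-pi/54 + sqrt(3)/18

Integrate by parts once (u = x, dv = sin(3*x) dx).
An antiderivative is F(x) = -x*cos(3*x)/3 + sin(3*x)/9.
Then F(pi/9) - F(0) = (-pi/54 + sqrt(3)/18) - (0) = -pi/54 + sqrt(3)/18.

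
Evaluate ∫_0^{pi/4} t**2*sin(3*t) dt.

Integrate by parts twice (u = t^2, dv = sin(3*t) dt).
An antiderivative is F(t) = -t**2*cos(3*t)/3 + 2*t*sin(3*t)/9 + 2*cos(3*t)/27.
Then F(pi/4) - F(0) = (sqrt(2)*(-32 + 24*pi + 9*pi**2)/864) - (2/27) = -2/27 - sqrt(2)/27 + sqrt(2)*pi/36 + sqrt(2)*pi**2/96.

-2/27 - sqrt(2)/27 + sqrt(2)*pi/36 + sqrt(2)*pi**2/96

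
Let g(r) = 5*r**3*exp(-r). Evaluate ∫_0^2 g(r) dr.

30 - 190*exp(-2)

Integrate by parts 3 times (u = r^3, dv = 5*exp(-r) dr).
An antiderivative is F(r) = (-5*r**3 - 15*r**2 - 30*r - 30)*exp(-r).
Then F(2) - F(0) = (-190*exp(-2)) - (-30) = 30 - 190*exp(-2).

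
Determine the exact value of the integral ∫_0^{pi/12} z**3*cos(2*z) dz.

-3*sqrt(3)/16 - pi/32 + pi**3/6912 + sqrt(3)*pi**2/384 + 3/8

Integrate by parts 3 times (u = z^3, dv = cos(2*z) dz).
An antiderivative is F(z) = z**3*sin(2*z)/2 + 3*z**2*cos(2*z)/4 - 3*z*sin(2*z)/4 - 3*cos(2*z)/8.
Then F(pi/12) - F(0) = (-3*sqrt(3)/16 - pi/32 + pi**3/6912 + sqrt(3)*pi**2/384) - (-3/8) = -3*sqrt(3)/16 - pi/32 + pi**3/6912 + sqrt(3)*pi**2/384 + 3/8.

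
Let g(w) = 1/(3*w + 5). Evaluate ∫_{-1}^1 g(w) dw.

2*log(2)/3

An antiderivative is F(w) = log(3*w + 5)/3.
Then F(1) - F(-1) = (log(2)) - (log(2)/3) = 2*log(2)/3.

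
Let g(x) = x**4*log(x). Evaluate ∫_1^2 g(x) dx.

Integrate by parts once (u = ln x, dv = x**4 dx).
An antiderivative is F(x) = x**5*(5*log(x) - 1)/25.
Then F(2) - F(1) = (-32/25 + 32*log(2)/5) - (-1/25) = -31/25 + 32*log(2)/5.

-31/25 + 32*log(2)/5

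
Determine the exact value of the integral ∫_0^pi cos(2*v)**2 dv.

pi/2

Use the identity cos^2(2*v) = (1 + cos(4*v))/2.
An antiderivative is F(v) = v/2 + sin(4*v)/8.
Then F(pi) - F(0) = (pi/2) - (0) = pi/2.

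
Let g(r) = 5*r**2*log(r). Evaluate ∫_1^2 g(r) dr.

Integrate by parts once (u = ln r, dv = 5*r**2 dr).
An antiderivative is F(r) = 5*r**3*(3*log(r) - 1)/9.
Then F(2) - F(1) = (-40/9 + 40*log(2)/3) - (-5/9) = -35/9 + 40*log(2)/3.

-35/9 + 40*log(2)/3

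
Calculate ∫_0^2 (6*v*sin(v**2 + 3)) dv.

Let u = v**2 + 3, so du = 2*v dv. When v = 0, u = 3; when v = 2, u = 7.
The integral becomes 3·∫ sin(u) du from 3 to 7, with antiderivative -3*cos(u).
Back in v: F(v) = -3*cos(v**2 + 3).
Then F(2) - F(0) = (-3*cos(7)) - (-3*cos(3)) = 3*cos(3) - 3*cos(7).

3*cos(3) - 3*cos(7)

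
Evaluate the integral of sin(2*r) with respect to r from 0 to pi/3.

An antiderivative is F(r) = -cos(2*r)/2.
Then F(pi/3) - F(0) = (1/4) - (-1/2) = 3/4.

3/4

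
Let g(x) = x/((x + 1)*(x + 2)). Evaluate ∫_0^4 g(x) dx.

Factor the denominator: x**2 + 3*x + 2 = (x + 2)(x + 1).
Partial fractions: x/((x + 1)*(x + 2)) = 2/(x + 2) - 1/(x + 1).
An antiderivative is F(x) = -log(x + 1) + 2*log(x + 2).
Then F(4) - F(0) = (log(36/5)) - (log(4)) = log(9/5).

log(9/5)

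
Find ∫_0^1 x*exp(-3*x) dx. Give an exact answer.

(-4 + exp(3))*exp(-3)/9

Integrate by parts once (u = x, dv = exp(-3*x) dx).
An antiderivative is F(x) = (-3*x - 1)*exp(-3*x)/9.
Then F(1) - F(0) = (-4*exp(-3)/9) - (-1/9) = (-4 + exp(3))*exp(-3)/9.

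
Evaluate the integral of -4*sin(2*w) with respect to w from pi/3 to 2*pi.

3

An antiderivative is F(w) = 2*cos(2*w).
Then F(2*pi) - F(pi/3) = (2) - (-1) = 3.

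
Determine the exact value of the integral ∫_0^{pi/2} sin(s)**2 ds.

pi/4

Use the identity sin^2(s) = (1 - cos(2*s))/2.
An antiderivative is F(s) = s/2 - sin(2*s)/4.
Then F(pi/2) - F(0) = (pi/4) - (0) = pi/4.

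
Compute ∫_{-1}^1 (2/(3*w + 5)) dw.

4*log(2)/3

An antiderivative is F(w) = 2*log(3*w + 5)/3.
Then F(1) - F(-1) = (log(4)) - (2*log(2)/3) = 4*log(2)/3.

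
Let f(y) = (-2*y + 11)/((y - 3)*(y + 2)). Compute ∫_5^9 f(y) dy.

Factor the denominator: y**2 - y - 6 = (y + 2)(y - 3).
Partial fractions: (-2*y + 11)/((y - 3)*(y + 2)) = -3/(y + 2) + 1/(y - 3).
An antiderivative is F(y) = log(y - 3) - 3*log(y + 2).
Then F(9) - F(5) = (-3*log(11) + log(2) + log(3)) - (-3*log(7) + log(2)) = -3*log(11) + log(3) + 3*log(7).

-3*log(11) + log(3) + 3*log(7)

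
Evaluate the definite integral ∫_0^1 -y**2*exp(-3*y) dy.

-2/27 + 17*exp(-3)/27

Integrate by parts twice (u = y^2, dv = -exp(-3*y) dy).
An antiderivative is F(y) = (9*y**2 + 6*y + 2)*exp(-3*y)/27.
Then F(1) - F(0) = (17*exp(-3)/27) - (2/27) = -2/27 + 17*exp(-3)/27.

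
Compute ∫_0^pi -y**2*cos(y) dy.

Integrate by parts twice (u = y^2, dv = -cos(y) dy).
An antiderivative is F(y) = -y**2*sin(y) - 2*y*cos(y) + 2*sin(y).
Then F(pi) - F(0) = (2*pi) - (0) = 2*pi.

2*pi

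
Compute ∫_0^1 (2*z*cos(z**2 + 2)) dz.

-sin(2) + sin(3)

Let u = z**2 + 2, so du = 2*z dz. When z = 0, u = 2; when z = 1, u = 3.
The integral becomes ∫ cos(u) du from 2 to 3, with antiderivative sin(u).
Back in z: F(z) = sin(z**2 + 2).
Then F(1) - F(0) = (sin(3)) - (sin(2)) = -sin(2) + sin(3).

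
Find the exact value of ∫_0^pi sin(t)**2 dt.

pi/2

Use the identity sin^2(t) = (1 - cos(2*t))/2.
An antiderivative is F(t) = t/2 - sin(2*t)/4.
Then F(pi) - F(0) = (pi/2) - (0) = pi/2.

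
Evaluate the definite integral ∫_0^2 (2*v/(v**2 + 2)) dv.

log(3)

Let u = v**2 + 2, so du = 2*v dv. When v = 0, u = 2; when v = 2, u = 6.
The integral becomes ∫ 1/u du from 2 to 6, with antiderivative log(u).
Back in v: F(v) = log(v**2 + 2).
Then F(2) - F(0) = (log(6)) - (log(2)) = log(3).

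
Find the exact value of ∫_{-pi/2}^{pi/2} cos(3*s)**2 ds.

pi/2

Use the identity cos^2(3*s) = (1 + cos(6*s))/2.
An antiderivative is F(s) = s/2 + sin(6*s)/12.
Then F(pi/2) - F(-pi/2) = (pi/4) - (-pi/4) = pi/2.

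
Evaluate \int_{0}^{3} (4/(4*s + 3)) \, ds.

log(5)

Let u = 4*s + 3, so du = 4 ds. When s = 0, u = 3; when s = 3, u = 15.
The integral becomes ∫ 1/u du from 3 to 15, with antiderivative log(u).
Back in s: F(s) = log(4*s + 3).
Then F(3) - F(0) = (log(15)) - (log(3)) = log(5).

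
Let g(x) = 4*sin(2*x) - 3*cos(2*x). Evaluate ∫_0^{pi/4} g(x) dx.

An antiderivative is F(x) = -3*sin(2*x)/2 - 2*cos(2*x).
Then F(pi/4) - F(0) = (-3/2) - (-2) = 1/2.

1/2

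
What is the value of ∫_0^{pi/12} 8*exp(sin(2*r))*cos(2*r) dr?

-4 + 4*exp(1/2)

Let u = sin(2*r), so du = 2*cos(2*r) dr. When r = 0, u = 0; when r = pi/12, u = 1/2.
The integral becomes 4·∫ exp(u) du from 0 to 1/2, with antiderivative 4*exp(u).
Back in r: F(r) = 4*exp(sin(2*r)).
Then F(pi/12) - F(0) = (4*exp(1/2)) - (4) = -4 + 4*exp(1/2).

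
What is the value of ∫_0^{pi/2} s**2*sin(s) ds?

-2 + pi

Integrate by parts twice (u = s^2, dv = sin(s) ds).
An antiderivative is F(s) = -s**2*cos(s) + 2*s*sin(s) + 2*cos(s).
Then F(pi/2) - F(0) = (pi) - (2) = -2 + pi.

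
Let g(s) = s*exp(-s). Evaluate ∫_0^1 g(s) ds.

Integrate by parts once (u = s, dv = exp(-s) ds).
An antiderivative is F(s) = (-s - 1)*exp(-s).
Then F(1) - F(0) = (-2*exp(-1)) - (-1) = 1 - 2*exp(-1).

1 - 2*exp(-1)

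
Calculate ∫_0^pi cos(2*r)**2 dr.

Use the identity cos^2(2*r) = (1 + cos(4*r))/2.
An antiderivative is F(r) = r/2 + sin(4*r)/8.
Then F(pi) - F(0) = (pi/2) - (0) = pi/2.

pi/2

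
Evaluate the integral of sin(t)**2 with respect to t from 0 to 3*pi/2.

Use the identity sin^2(t) = (1 - cos(2*t))/2.
An antiderivative is F(t) = t/2 - sin(2*t)/4.
Then F(3*pi/2) - F(0) = (3*pi/4) - (0) = 3*pi/4.

3*pi/4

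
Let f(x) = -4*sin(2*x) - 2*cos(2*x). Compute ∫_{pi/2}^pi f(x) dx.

An antiderivative is F(x) = -sin(2*x) + 2*cos(2*x).
Then F(pi) - F(pi/2) = (2) - (-2) = 4.

4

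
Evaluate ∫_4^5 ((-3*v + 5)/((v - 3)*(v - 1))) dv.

Factor the denominator: v**2 - 4*v + 3 = (v - 1)(v - 3).
Partial fractions: (-3*v + 5)/((v - 3)*(v - 1)) = -1/(v - 1) - 2/(v - 3).
An antiderivative is F(v) = -2*log(v - 3) - log(v - 1).
Then F(5) - F(4) = (-log(16)) - (-log(3)) = log(3/16).

log(3/16)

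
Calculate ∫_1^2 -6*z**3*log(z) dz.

Integrate by parts once (u = ln z, dv = -6*z**3 dz).
An antiderivative is F(z) = -3*z**4*(4*log(z) - 1)/8.
Then F(2) - F(1) = (6 - 24*log(2)) - (3/8) = 45/8 - 24*log(2).

45/8 - 24*log(2)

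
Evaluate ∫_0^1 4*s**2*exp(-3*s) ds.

8/27 - 68*exp(-3)/27

Integrate by parts twice (u = s^2, dv = 4*exp(-3*s) ds).
An antiderivative is F(s) = (-36*s**2 - 24*s - 8)*exp(-3*s)/27.
Then F(1) - F(0) = (-68*exp(-3)/27) - (-8/27) = 8/27 - 68*exp(-3)/27.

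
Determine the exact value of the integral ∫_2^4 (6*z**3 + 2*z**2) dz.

1192/3

By the power rule, an antiderivative is F(z) = 3*z**4/2 + 2*z**3/3.
Then F(4) - F(2) = (1280/3) - (88/3) = 1192/3.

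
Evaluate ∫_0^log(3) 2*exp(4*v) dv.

Let u = exp(v), so du = exp(v) dv. When v = 0, u = 1; when v = log(3), u = 3.
The integral becomes 2·∫ u**3 du from 1 to 3, with antiderivative u**4/2.
Back in v: F(v) = exp(4*v)/2.
Then F(log(3)) - F(0) = (81/2) - (1/2) = 40.

40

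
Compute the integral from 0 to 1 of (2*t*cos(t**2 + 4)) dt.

sin(5) - sin(4)

Let u = t**2 + 4, so du = 2*t dt. When t = 0, u = 4; when t = 1, u = 5.
The integral becomes ∫ cos(u) du from 4 to 5, with antiderivative sin(u).
Back in t: F(t) = sin(t**2 + 4).
Then F(1) - F(0) = (sin(5)) - (sin(4)) = sin(5) - sin(4).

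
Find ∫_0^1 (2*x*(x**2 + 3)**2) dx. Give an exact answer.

37/3

Let u = x**2 + 3, so du = 2*x dx. When x = 0, u = 3; when x = 1, u = 4.
The integral becomes ∫ u**2 du from 3 to 4, with antiderivative u**3/3.
Back in x: F(x) = (x**2 + 3)**3/3.
Then F(1) - F(0) = (64/3) - (9) = 37/3.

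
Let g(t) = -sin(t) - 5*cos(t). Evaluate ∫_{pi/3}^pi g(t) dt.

-3/2 + 5*sqrt(3)/2

An antiderivative is F(t) = -5*sin(t) + cos(t).
Then F(pi) - F(pi/3) = (-1) - (1/2 - 5*sqrt(3)/2) = -3/2 + 5*sqrt(3)/2.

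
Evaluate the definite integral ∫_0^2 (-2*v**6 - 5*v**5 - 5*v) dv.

By the power rule, an antiderivative is F(v) = -2*v**7/7 - 5*v**6/6 - 5*v**2/2.
Then F(2) - F(0) = (-2098/21) - (0) = -2098/21.

-2098/21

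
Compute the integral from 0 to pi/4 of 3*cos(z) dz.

3*sqrt(2)/2

An antiderivative is F(z) = 3*sin(z).
Then F(pi/4) - F(0) = (3*sqrt(2)/2) - (0) = 3*sqrt(2)/2.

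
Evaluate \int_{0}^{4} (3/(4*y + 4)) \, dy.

An antiderivative is F(y) = 3*log(4*y + 4)/4.
Then F(4) - F(0) = (3*log(20)/4) - (3*log(2)/2) = 3*log(5)/4.

3*log(5)/4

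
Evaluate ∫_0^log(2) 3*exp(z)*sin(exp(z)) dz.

-3*cos(2) + 3*cos(1)

Let u = exp(z), so du = exp(z) dz. When z = 0, u = 1; when z = log(2), u = 2.
The integral becomes 3·∫ sin(u) du from 1 to 2, with antiderivative -3*cos(u).
Back in z: F(z) = -3*cos(exp(z)).
Then F(log(2)) - F(0) = (-3*cos(2)) - (-3*cos(1)) = -3*cos(2) + 3*cos(1).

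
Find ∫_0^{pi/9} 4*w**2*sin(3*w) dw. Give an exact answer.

Integrate by parts twice (u = w^2, dv = 4*sin(3*w) dw).
An antiderivative is F(w) = -4*w**2*cos(3*w)/3 + 8*w*sin(3*w)/9 + 8*cos(3*w)/27.
Then F(pi/9) - F(0) = (-2*pi**2/243 + 4/27 + 4*sqrt(3)*pi/81) - (8/27) = -4/27 - 2*pi**2/243 + 4*sqrt(3)*pi/81.

-4/27 - 2*pi**2/243 + 4*sqrt(3)*pi/81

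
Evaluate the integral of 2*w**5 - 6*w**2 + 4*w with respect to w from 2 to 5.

4995

By the power rule, an antiderivative is F(w) = w**6/3 - 2*w**3 + 2*w**2.
Then F(5) - F(2) = (15025/3) - (40/3) = 4995.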